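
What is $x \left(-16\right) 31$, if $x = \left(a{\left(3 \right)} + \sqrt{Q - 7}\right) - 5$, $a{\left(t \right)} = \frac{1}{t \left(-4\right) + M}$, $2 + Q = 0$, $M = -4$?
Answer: $2511 - 1488 i \approx 2511.0 - 1488.0 i$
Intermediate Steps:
$Q = -2$ ($Q = -2 + 0 = -2$)
$a{\left(t \right)} = \frac{1}{-4 - 4 t}$ ($a{\left(t \right)} = \frac{1}{t \left(-4\right) - 4} = \frac{1}{- 4 t - 4} = \frac{1}{-4 - 4 t}$)
$x = - \frac{81}{16} + 3 i$ ($x = \left(- \frac{1}{4 + 4 \cdot 3} + \sqrt{-2 - 7}\right) - 5 = \left(- \frac{1}{4 + 12} + \sqrt{-9}\right) - 5 = \left(- \frac{1}{16} + 3 i\right) - 5 = - \frac{81}{16} + 3 i \approx -5.0625 + 3.0 i$)
$x \left(-16\right) 31 = \left(- \frac{81}{16} + 3 i\right) \left(-16\right) 31 = \left(81 - 48 i\right) 31 = 2511 - 1488 i$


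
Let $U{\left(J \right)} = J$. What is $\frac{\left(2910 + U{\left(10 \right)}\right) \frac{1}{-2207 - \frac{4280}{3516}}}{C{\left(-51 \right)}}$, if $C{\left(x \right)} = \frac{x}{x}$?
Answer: $- \frac{2566680}{1941023} \approx -1.3223$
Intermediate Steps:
$C{\left(x \right)} = 1$
$\frac{\left(2910 + U{\left(10 \right)}\right) \frac{1}{-2207 - \frac{4280}{3516}}}{C{\left(-51 \right)}} = \frac{\left(2910 + 10\right) \frac{1}{-2207 - \frac{4280}{3516}}}{1} = \frac{2920}{-2207 - \frac{1070}{879}} \cdot 1 = \frac{2920}{- \frac{1941023}{879}} \cdot 1 = 2920 \left(- \frac{879}{1941023}\right) 1 = \left(- \frac{2566680}{1941023}\right) 1 = - \frac{2566680}{1941023}$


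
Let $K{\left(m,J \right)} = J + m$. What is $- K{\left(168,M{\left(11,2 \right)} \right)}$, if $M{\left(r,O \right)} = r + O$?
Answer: $-181$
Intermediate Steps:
$M{\left(r,O \right)} = O + r$
$- K{\left(168,M{\left(11,2 \right)} \right)} = - (\left(2 + 11\right) + 168) = - (13 + 168) = \left(-1\right) 181 = -181$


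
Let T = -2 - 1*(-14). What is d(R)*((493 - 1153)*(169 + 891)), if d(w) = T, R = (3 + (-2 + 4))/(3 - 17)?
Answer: -8395200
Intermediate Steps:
T = 12 (T = -2 + 14 = 12)
R = -5/14 (R = (3 + 2)/(-14) = 5*(-1/14) = -5/14 ≈ -0.35714)
d(w) = 12
d(R)*((493 - 1153)*(169 + 891)) = 12*((493 - 1153)*(169 + 891)) = 12*(-660*1060) = 12*(-699600) = -8395200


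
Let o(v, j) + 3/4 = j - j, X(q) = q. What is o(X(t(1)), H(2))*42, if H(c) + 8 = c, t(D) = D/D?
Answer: -63/2 ≈ -31.500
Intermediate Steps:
t(D) = 1
H(c) = -8 + c
o(v, j) = -¾ (o(v, j) = -¾ + (j - j) = -¾ + 0 = -¾)
o(X(t(1)), H(2))*42 = -¾*42 = -63/2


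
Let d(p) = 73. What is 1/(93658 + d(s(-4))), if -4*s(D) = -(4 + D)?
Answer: 1/93731 ≈ 1.0669e-5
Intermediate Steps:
s(D) = 1 + D/4 (s(D) = -(-1)*(4 + D)/4 = -(-4 - D)/4 = 1 + D/4)
1/(93658 + d(s(-4))) = 1/(93658 + 73) = 1/93731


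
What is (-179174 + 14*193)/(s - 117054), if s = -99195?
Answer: 58824/72083 ≈ 0.81606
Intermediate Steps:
(-179174 + 14*193)/(s - 117054) = (-179174 + 14*193)/(-99195 - 117054) = (-179174 + 2702)/(-216249) = -176472*(-1/216249) = 58824/72083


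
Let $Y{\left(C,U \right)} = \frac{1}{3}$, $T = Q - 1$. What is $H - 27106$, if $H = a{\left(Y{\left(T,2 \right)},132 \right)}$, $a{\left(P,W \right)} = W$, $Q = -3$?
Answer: $-26974$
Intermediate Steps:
$T = -4$ ($T = -3 - 1 = -4$)
$Y{\left(C,U \right)} = \frac{1}{3}$
$H = 132$
$H - 27106 = 132 - 27106 = -26974$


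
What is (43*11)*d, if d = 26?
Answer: 12298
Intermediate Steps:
(43*11)*d = (43*11)*26 = 473*26 = 12298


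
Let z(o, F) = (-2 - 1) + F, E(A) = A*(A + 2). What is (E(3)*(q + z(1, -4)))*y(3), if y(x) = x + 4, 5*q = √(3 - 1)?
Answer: -735 + 21*√2 ≈ -705.30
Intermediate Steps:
E(A) = A*(2 + A)
q = √2/5 (q = √(3 - 1)/5 = √2/5 ≈ 0.28284)
y(x) = 4 + x
z(o, F) = -3 + F
(E(3)*(q + z(1, -4)))*y(3) = ((3*(2 + 3))*(√2/5 + (-3 - 4)))*(4 + 3) = ((3*5)*(√2/5 - 7))*7 = (15*(-7 + √2/5))*7 = (-105 + 3*√2)*7 = -735 + 21*√2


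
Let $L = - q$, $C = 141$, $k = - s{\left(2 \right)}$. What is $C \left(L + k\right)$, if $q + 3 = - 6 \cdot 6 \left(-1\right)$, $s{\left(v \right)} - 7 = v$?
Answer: $-5922$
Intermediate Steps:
$s{\left(v \right)} = 7 + v$
$k = -9$ ($k = - (7 + 2) = \left(-1\right) 9 = -9$)
$q = 33$ ($q = -3 - 6 \cdot 6 \left(-1\right) = -3 - -36 = -3 + 36 = 33$)
$L = -33$ ($L = \left(-1\right) 33 = -33$)
$C \left(L + k\right) = 141 \left(-33 - 9\right) = 141 \left(-42\right) = -5922$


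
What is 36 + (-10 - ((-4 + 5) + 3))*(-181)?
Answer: 2570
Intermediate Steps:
36 + (-10 - ((-4 + 5) + 3))*(-181) = 36 + (-10 - (1 + 3))*(-181) = 36 + (-10 - 1*4)*(-181) = 36 + (-10 - 4)*(-181) = 36 - 14*(-181) = 36 + 2534 = 2570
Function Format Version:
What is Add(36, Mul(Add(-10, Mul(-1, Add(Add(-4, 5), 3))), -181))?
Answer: 2570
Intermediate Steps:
Add(36, Mul(Add(-10, Mul(-1, Add(Add(-4, 5), 3))), -181)) = Add(36, Mul(Add(-10, Mul(-1, Add(1, 3))), -181)) = Add(36, Mul(Add(-10, Mul(-1, 4)), -181)) = Add(36, Mul(Add(-10, -4), -181)) = Add(36, Mul(-14, -181)) = Add(36, 2534) = 2570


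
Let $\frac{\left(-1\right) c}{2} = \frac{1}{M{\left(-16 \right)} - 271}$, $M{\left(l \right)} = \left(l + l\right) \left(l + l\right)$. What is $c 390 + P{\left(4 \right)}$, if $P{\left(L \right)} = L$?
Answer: $\frac{744}{251} \approx 2.9641$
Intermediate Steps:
$M{\left(l \right)} = 4 l^{2}$ ($M{\left(l \right)} = 2 l 2 l = 4 l^{2}$)
$c = - \frac{2}{753}$ ($c = - \frac{2}{4 \left(-16\right)^{2} - 271} = - \frac{2}{4 \cdot 256 - 271} = - \frac{2}{1024 - 271} = - \frac{2}{753} \approx -0.002656$)
$c 390 + P{\left(4 \right)} = \left(- \frac{2}{753}\right) 390 + 4 = - \frac{260}{251} + 4 = \frac{744}{251}$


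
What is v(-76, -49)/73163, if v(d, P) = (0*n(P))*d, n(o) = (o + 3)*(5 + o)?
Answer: 0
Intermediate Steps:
n(o) = (3 + o)*(5 + o)
v(d, P) = 0 (v(d, P) = (0*(15 + P² + 8*P))*d = 0*d = 0)
v(-76, -49)/73163 = 0/73163 = 0*(1/73163) = 0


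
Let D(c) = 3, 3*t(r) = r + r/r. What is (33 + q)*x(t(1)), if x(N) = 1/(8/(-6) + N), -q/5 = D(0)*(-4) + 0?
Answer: -279/2 ≈ -139.50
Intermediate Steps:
t(r) = ⅓ + r/3 (t(r) = (r + r/r)/3 = (r + 1)/3 = (1 + r)/3 = ⅓ + r/3)
q = 60 (q = -5*(3*(-4) + 0) = -5*(-12 + 0) = -5*(-12) = 60)
x(N) = 1/(-4/3 + N) (x(N) = 1/(8*(-⅙) + N) = 1/(-4/3 + N))
(33 + q)*x(t(1)) = (33 + 60)*(3/(-4 + 3*(⅓ + (⅓)*1))) = 93*(3/(-4 + 3*(⅓ + ⅓))) = 93*(3/(-4 + 3*(⅔))) = 93*(3/(-4 + 2)) = 93*(3/(-2)) = 93*(3*(-½)) = 93*(-3/2) = -279/2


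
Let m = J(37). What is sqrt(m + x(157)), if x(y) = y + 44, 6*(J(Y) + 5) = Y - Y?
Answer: 14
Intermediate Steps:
J(Y) = -5 (J(Y) = -5 + (Y - Y)/6 = -5 + (1/6)*0 = -5 + 0 = -5)
x(y) = 44 + y
m = -5
sqrt(m + x(157)) = sqrt(-5 + (44 + 157)) = sqrt(-5 + 201) = sqrt(196) = 14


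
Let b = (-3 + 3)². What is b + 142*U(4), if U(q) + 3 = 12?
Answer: 1278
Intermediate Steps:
b = 0 (b = 0² = 0)
U(q) = 9 (U(q) = -3 + 12 = 9)
b + 142*U(4) = 0 + 142*9 = 0 + 1278 = 1278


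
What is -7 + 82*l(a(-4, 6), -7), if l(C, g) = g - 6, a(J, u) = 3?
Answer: -1073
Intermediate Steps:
l(C, g) = -6 + g
-7 + 82*l(a(-4, 6), -7) = -7 + 82*(-6 - 7) = -7 + 82*(-13) = -7 - 1066 = -1073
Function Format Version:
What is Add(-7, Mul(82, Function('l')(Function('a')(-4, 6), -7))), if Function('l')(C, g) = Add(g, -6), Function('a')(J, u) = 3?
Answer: -1073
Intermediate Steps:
Function('l')(C, g) = Add(-6, g)
Add(-7, Mul(82, Function('l')(Function('a')(-4, 6), -7))) = Add(-7, Mul(82, Add(-6, -7))) = Add(-7, Mul(82, -13)) = Add(-7, -1066) = -1073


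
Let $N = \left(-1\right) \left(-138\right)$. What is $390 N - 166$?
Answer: $53654$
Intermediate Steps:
$N = 138$
$390 N - 166 = 390 \cdot 138 - 166 = 53820 - 166 = 53654$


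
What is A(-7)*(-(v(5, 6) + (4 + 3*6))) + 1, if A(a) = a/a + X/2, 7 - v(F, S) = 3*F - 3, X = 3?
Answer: -83/2 ≈ -41.500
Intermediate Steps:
v(F, S) = 10 - 3*F (v(F, S) = 7 - (3*F - 3) = 7 - (-3 + 3*F) = 7 + (3 - 3*F) = 10 - 3*F)
A(a) = 5/2 (A(a) = a/a + 3/2 = 1 + 3*(½) = 1 + 3/2 = 5/2)
A(-7)*(-(v(5, 6) + (4 + 3*6))) + 1 = 5*(-((10 - 3*5) + (4 + 3*6)))/2 + 1 = 5*(-((10 - 15) + (4 + 18)))/2 + 1 = 5*(-(-5 + 22))/2 + 1 = 5*(-1*17)/2 + 1 = (5/2)*(-17) + 1 = -85/2 + 1 = -83/2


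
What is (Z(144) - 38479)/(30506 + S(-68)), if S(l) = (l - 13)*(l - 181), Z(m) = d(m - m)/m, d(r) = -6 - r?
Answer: -923497/1216200 ≈ -0.75933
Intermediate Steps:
Z(m) = -6/m (Z(m) = (-6 - (m - m))/m = (-6 - 1*0)/m = (-6 + 0)/m = -6/m)
S(l) = (-181 + l)*(-13 + l) (S(l) = (-13 + l)*(-181 + l) = (-181 + l)*(-13 + l))
(Z(144) - 38479)/(30506 + S(-68)) = (-6/144 - 38479)/(30506 + (2353 + (-68)² - 194*(-68))) = (-6*1/144 - 38479)/(30506 + (2353 + 4624 + 13192)) = (-1/24 - 38479)/(30506 + 20169) = -923497/24/50675 = -923497/24*1/50675 = -923497/1216200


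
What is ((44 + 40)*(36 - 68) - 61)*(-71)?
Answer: 195179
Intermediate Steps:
((44 + 40)*(36 - 68) - 61)*(-71) = (84*(-32) - 61)*(-71) = (-2688 - 61)*(-71) = -2749*(-71) = 195179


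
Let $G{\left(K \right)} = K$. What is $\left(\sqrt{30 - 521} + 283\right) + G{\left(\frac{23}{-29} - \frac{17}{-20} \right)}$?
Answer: $\frac{164173}{580} + i \sqrt{491} \approx 283.06 + 22.159 i$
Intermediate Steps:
$\left(\sqrt{30 - 521} + 283\right) + G{\left(\frac{23}{-29} - \frac{17}{-20} \right)} = \left(\sqrt{30 - 521} + 283\right) + \left(\frac{23}{-29} - \frac{17}{-20}\right) = \left(\sqrt{-491} + 283\right) + \left(23 \left(- \frac{1}{29}\right) - - \frac{17}{20}\right) = \left(i \sqrt{491} + 283\right) + \left(- \frac{23}{29} + \frac{17}{20}\right) = \left(283 + i \sqrt{491}\right) + \frac{33}{580} = \frac{164173}{580} + i \sqrt{491}$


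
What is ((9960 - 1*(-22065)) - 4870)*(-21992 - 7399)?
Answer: -798112605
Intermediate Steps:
((9960 - 1*(-22065)) - 4870)*(-21992 - 7399) = ((9960 + 22065) - 4870)*(-29391) = (32025 - 4870)*(-29391) = 27155*(-29391) = -798112605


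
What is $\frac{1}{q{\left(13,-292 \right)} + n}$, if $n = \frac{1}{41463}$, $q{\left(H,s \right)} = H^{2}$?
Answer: $\frac{41463}{7007248} \approx 0.0059172$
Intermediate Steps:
$n = \frac{1}{41463} \approx 2.4118 \cdot 10^{-5}$
$\frac{1}{q{\left(13,-292 \right)} + n} = \frac{1}{13^{2} + \frac{1}{41463}} = \frac{1}{169 + \frac{1}{41463}} = \frac{1}{\frac{7007248}{41463}} = \frac{41463}{7007248}$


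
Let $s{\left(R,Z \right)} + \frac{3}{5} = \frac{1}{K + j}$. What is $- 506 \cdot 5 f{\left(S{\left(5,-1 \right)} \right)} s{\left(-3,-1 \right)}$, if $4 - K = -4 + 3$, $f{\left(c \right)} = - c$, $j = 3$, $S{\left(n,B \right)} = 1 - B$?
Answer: $- \frac{4807}{2} \approx -2403.5$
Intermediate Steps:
$K = 5$ ($K = 4 - \left(-4 + 3\right) = 4 - -1 = 4 + 1 = 5$)
$s{\left(R,Z \right)} = - \frac{19}{40}$ ($s{\left(R,Z \right)} = - \frac{3}{5} + \frac{1}{5 + 3} = - \frac{3}{5} + \frac{1}{8} = - \frac{19}{40}$)
$- 506 \cdot 5 f{\left(S{\left(5,-1 \right)} \right)} s{\left(-3,-1 \right)} = - 506 \cdot 5 \left(- (1 - -1)\right) \left(- \frac{19}{40}\right) = - 506 \cdot 5 \left(- (1 + 1)\right) \left(- \frac{19}{40}\right) = - 506 \cdot 5 \left(\left(-1\right) 2\right) \left(- \frac{19}{40}\right) = - 506 \cdot 5 \left(-2\right) \left(- \frac{19}{40}\right) = - 506 \left(\left(-10\right) \left(- \frac{19}{40}\right)\right) = \left(-506\right) \frac{19}{4} = - \frac{4807}{2}$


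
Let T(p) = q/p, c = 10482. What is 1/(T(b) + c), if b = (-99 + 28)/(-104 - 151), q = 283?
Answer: 71/816387 ≈ 8.6969e-5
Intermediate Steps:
b = 71/255 (b = -71/(-255) = -71*(-1/255) = 71/255 ≈ 0.27843)
T(p) = 283/p
1/(T(b) + c) = 1/(283/(71/255) + 10482) = 1/(283*(255/71) + 10482) = 1/(72165/71 + 10482) = 1/(816387/71) = 71/816387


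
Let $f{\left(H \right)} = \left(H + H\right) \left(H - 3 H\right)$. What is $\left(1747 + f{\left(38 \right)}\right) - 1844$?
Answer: $-5873$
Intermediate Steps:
$f{\left(H \right)} = - 4 H^{2}$ ($f{\left(H \right)} = 2 H \left(- 2 H\right) = - 4 H^{2}$)
$\left(1747 + f{\left(38 \right)}\right) - 1844 = \left(1747 - 4 \cdot 38^{2}\right) - 1844 = \left(1747 - 5776\right) - 1844 = -4029 - 1844 = -5873$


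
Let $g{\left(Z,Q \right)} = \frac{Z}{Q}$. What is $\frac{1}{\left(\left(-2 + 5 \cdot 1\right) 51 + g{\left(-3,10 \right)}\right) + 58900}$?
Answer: $\frac{10}{590527} \approx 1.6934 \cdot 10^{-5}$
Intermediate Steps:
$\frac{1}{\left(\left(-2 + 5 \cdot 1\right) 51 + g{\left(-3,10 \right)}\right) + 58900} = \frac{1}{\left(\left(-2 + 5 \cdot 1\right) 51 - \frac{3}{10}\right) + 58900} = \frac{1}{\left(\left(-2 + 5\right) 51 - \frac{3}{10}\right) + 58900} = \frac{1}{\left(3 \cdot 51 - \frac{3}{10}\right) + 58900} = \frac{1}{\left(153 - \frac{3}{10}\right) + 58900} = \frac{1}{\frac{1527}{10} + 58900} = \frac{1}{\frac{590527}{10}} = \frac{10}{590527}$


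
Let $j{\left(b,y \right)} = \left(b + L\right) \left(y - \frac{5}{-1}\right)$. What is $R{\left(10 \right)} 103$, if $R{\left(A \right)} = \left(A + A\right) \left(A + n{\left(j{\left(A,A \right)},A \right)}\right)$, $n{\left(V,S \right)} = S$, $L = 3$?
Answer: $41200$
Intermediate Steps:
$j{\left(b,y \right)} = \left(3 + b\right) \left(5 + y\right)$ ($j{\left(b,y \right)} = \left(b + 3\right) \left(y - \frac{5}{-1}\right) = \left(3 + b\right) \left(y - -5\right) = \left(3 + b\right) \left(y + 5\right) = \left(3 + b\right) \left(5 + y\right)$)
$R{\left(A \right)} = 4 A^{2}$ ($R{\left(A \right)} = \left(A + A\right) \left(A + A\right) = 2 A 2 A = 4 A^{2}$)
$R{\left(10 \right)} 103 = 4 \cdot 10^{2} \cdot 103 = 4 \cdot 100 \cdot 103 = 400 \cdot 103 = 41200$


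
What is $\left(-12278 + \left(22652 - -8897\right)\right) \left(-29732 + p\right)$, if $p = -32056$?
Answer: $-1190716548$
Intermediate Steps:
$\left(-12278 + \left(22652 - -8897\right)\right) \left(-29732 + p\right) = \left(-12278 + \left(22652 - -8897\right)\right) \left(-29732 - 32056\right) = \left(-12278 + \left(22652 + 8897\right)\right) \left(-61788\right) = \left(-12278 + 31549\right) \left(-61788\right) = 19271 \left(-61788\right) = -1190716548$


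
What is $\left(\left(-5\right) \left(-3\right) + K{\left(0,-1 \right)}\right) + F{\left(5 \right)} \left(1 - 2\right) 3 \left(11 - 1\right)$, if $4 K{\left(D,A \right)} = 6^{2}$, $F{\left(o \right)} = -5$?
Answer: $174$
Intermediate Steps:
$K{\left(D,A \right)} = 9$ ($K{\left(D,A \right)} = \frac{6^{2}}{4} = \frac{1}{4} \cdot 36 = 9$)
$\left(\left(-5\right) \left(-3\right) + K{\left(0,-1 \right)}\right) + F{\left(5 \right)} \left(1 - 2\right) 3 \left(11 - 1\right) = \left(\left(-5\right) \left(-3\right) + 9\right) + - 5 \left(1 - 2\right) 3 \left(11 - 1\right) = \left(15 + 9\right) + - 5 \left(1 - 2\right) 3 \left(11 - 1\right) = 24 + \left(-5\right) \left(-1\right) 3 \cdot 10 = 24 + 5 \cdot 3 \cdot 10 = 24 + 15 \cdot 10 = 24 + 150 = 174$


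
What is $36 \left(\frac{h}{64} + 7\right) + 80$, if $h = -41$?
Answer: $\frac{4943}{16} \approx 308.94$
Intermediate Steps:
$36 \left(\frac{h}{64} + 7\right) + 80 = 36 \left(- \frac{41}{64} + 7\right) + 80 = 36 \cdot \frac{407}{64} + 80 = \frac{3663}{16} + 80 = \frac{4943}{16}$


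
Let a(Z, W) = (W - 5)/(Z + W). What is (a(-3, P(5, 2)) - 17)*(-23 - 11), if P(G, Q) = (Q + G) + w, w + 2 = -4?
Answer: 510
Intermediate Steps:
w = -6 (w = -2 - 4 = -6)
P(G, Q) = -6 + G + Q (P(G, Q) = (Q + G) - 6 = (G + Q) - 6 = -6 + G + Q)
a(Z, W) = (-5 + W)/(W + Z)
(a(-3, P(5, 2)) - 17)*(-23 - 11) = ((-5 + (-6 + 5 + 2))/((-6 + 5 + 2) - 3) - 17)*(-23 - 11) = ((-5 + 1)/(1 - 3) - 17)*(-34) = (-4/(-2) - 17)*(-34) = (-½*(-4) - 17)*(-34) = (2 - 17)*(-34) = -15*(-34) = 510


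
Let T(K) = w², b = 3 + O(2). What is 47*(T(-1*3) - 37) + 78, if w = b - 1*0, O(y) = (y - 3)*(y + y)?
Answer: -1614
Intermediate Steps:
O(y) = 2*y*(-3 + y) (O(y) = (-3 + y)*(2*y) = 2*y*(-3 + y))
b = -1 (b = 3 + 2*2*(-3 + 2) = 3 + 2*2*(-1) = 3 - 4 = -1)
w = -1 (w = -1 - 1*0 = -1 + 0 = -1)
T(K) = 1 (T(K) = (-1)² = 1)
47*(T(-1*3) - 37) + 78 = 47*(1 - 37) + 78 = 47*(-36) + 78 = -1692 + 78 = -1614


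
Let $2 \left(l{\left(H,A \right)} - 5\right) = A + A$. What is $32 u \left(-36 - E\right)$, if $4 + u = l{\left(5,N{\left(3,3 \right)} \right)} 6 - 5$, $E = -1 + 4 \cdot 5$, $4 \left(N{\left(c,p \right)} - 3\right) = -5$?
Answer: $-55440$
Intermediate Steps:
$N{\left(c,p \right)} = \frac{7}{4}$ ($N{\left(c,p \right)} = 3 + \frac{1}{4} \left(-5\right) = 3 - \frac{5}{4} = \frac{7}{4}$)
$E = 19$ ($E = -1 + 20 = 19$)
$l{\left(H,A \right)} = 5 + A$ ($l{\left(H,A \right)} = 5 + \frac{A + A}{2} = 5 + \frac{2 A}{2} = 5 + A$)
$u = \frac{63}{2}$ ($u = -4 - \left(5 - \left(5 + \frac{7}{4}\right) 6\right) = -4 + \left(\frac{27}{4} \cdot 6 - 5\right) = -4 + \left(\frac{81}{2} - 5\right) = -4 + \frac{71}{2} = \frac{63}{2} \approx 31.5$)
$32 u \left(-36 - E\right) = 32 \cdot \frac{63}{2} \left(-36 - 19\right) = 1008 \left(-36 - 19\right) = 1008 \left(-55\right) = -55440$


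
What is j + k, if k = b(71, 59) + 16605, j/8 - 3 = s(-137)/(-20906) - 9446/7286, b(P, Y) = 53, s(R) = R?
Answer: 634862254490/38080279 ≈ 16672.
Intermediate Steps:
j = 520966908/38080279 (j = 24 + 8*(-137/(-20906) - 9446/7286) = 24 + 8*(-137*(-1/20906) - 9446*1/7286) = 24 + 8*(137/20906 - 4723/3643) = 24 + 8*(-98239947/76160558) = 24 - 392959788/38080279 = 520966908/38080279 ≈ 13.681)
k = 16658 (k = 53 + 16605 = 16658)
j + k = 520966908/38080279 + 16658 = 634862254490/38080279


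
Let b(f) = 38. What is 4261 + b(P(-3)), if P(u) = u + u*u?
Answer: 4299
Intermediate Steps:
P(u) = u + u**2
4261 + b(P(-3)) = 4261 + 38 = 4299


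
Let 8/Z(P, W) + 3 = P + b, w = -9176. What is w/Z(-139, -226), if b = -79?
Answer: 253487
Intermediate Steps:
Z(P, W) = 8/(-82 + P) (Z(P, W) = 8/(-3 + (P - 79)) = 8/(-3 + (-79 + P)) = 8/(-82 + P))
w/Z(-139, -226) = -9176/(8/(-82 - 139)) = -9176/(8/(-221)) = -9176/(8*(-1/221)) = -9176/(-8/221) = -9176*(-221/8) = 253487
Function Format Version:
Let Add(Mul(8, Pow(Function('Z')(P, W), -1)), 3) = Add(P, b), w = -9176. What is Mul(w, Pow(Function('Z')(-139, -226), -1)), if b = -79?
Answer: 253487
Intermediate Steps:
Function('Z')(P, W) = Mul(8, Pow(Add(-82, P), -1)) (Function('Z')(P, W) = Mul(8, Pow(Add(-3, Add(P, -79)), -1)) = Mul(8, Pow(Add(-3, Add(-79, P)), -1)) = Mul(8, Pow(Add(-82, P), -1)))
Mul(w, Pow(Function('Z')(-139, -226), -1)) = Mul(-9176, Pow(Mul(8, Pow(Add(-82, -139), -1)), -1)) = Mul(-9176, Pow(Mul(8, Pow(-221, -1)), -1)) = Mul(-9176, Pow(Mul(8, Rational(-1, 221)), -1)) = Mul(-9176, Pow(Rational(-8, 221), -1)) = Mul(-9176, Rational(-221, 8)) = 253487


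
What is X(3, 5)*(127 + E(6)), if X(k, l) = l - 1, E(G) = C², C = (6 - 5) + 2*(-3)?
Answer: 608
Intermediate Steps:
C = -5 (C = 1 - 6 = -5)
E(G) = 25 (E(G) = (-5)² = 25)
X(k, l) = -1 + l
X(3, 5)*(127 + E(6)) = (-1 + 5)*(127 + 25) = 4*152 = 608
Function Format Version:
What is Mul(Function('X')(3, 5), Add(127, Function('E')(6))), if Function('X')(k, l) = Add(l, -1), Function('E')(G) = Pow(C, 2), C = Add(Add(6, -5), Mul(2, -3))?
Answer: 608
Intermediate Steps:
C = -5 (C = Add(1, -6) = -5)
Function('E')(G) = 25 (Function('E')(G) = Pow(-5, 2) = 25)
Function('X')(k, l) = Add(-1, l)
Mul(Function('X')(3, 5), Add(127, Function('E')(6))) = Mul(Add(-1, 5), Add(127, 25)) = Mul(4, 152) = 608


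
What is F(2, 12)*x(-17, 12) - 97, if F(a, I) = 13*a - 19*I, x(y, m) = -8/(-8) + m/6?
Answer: -703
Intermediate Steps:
x(y, m) = 1 + m/6 (x(y, m) = -8*(-1/8) + m*(1/6) = 1 + m/6)
F(a, I) = -19*I + 13*a
F(2, 12)*x(-17, 12) - 97 = (-19*12 + 13*2)*(1 + (1/6)*12) - 97 = (-228 + 26)*(1 + 2) - 97 = -202*3 - 97 = -606 - 97 = -703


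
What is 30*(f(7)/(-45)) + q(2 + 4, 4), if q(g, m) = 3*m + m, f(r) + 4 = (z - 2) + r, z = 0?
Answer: 46/3 ≈ 15.333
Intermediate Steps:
f(r) = -6 + r (f(r) = -4 + ((0 - 2) + r) = -4 + (-2 + r) = -6 + r)
q(g, m) = 4*m
30*(f(7)/(-45)) + q(2 + 4, 4) = 30*((-6 + 7)/(-45)) + 4*4 = 30*(1*(-1/45)) + 16 = 30*(-1/45) + 16 = -⅔ + 16 = 46/3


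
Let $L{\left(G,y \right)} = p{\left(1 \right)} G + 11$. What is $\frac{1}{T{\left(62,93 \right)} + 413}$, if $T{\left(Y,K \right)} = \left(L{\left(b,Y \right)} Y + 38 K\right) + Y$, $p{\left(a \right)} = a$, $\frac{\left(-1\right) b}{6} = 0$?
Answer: $\frac{1}{4691} \approx 0.00021317$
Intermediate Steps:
$b = 0$ ($b = \left(-6\right) 0 = 0$)
$L{\left(G,y \right)} = 11 + G$ ($L{\left(G,y \right)} = 1 G + 11 = G + 11 = 11 + G$)
$T{\left(Y,K \right)} = 12 Y + 38 K$ ($T{\left(Y,K \right)} = \left(\left(11 + 0\right) Y + 38 K\right) + Y = \left(11 Y + 38 K\right) + Y = 12 Y + 38 K$)
$\frac{1}{T{\left(62,93 \right)} + 413} = \frac{1}{\left(12 \cdot 62 + 38 \cdot 93\right) + 413} = \frac{1}{\left(744 + 3534\right) + 413} = \frac{1}{4278 + 413} = \frac{1}{4691}$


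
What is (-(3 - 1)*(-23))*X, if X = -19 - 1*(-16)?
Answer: -138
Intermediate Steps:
X = -3 (X = -19 + 16 = -3)
(-(3 - 1)*(-23))*X = (-(3 - 1)*(-23))*(-3) = (-1*2*(-23))*(-3) = -2*(-23)*(-3) = 46*(-3) = -138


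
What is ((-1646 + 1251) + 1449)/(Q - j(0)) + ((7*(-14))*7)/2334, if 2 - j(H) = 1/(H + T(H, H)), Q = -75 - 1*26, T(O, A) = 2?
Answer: -2530351/239235 ≈ -10.577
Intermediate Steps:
Q = -101 (Q = -75 - 26 = -101)
j(H) = 2 - 1/(2 + H) (j(H) = 2 - 1/(H + 2) = 2 - 1/(2 + H))
((-1646 + 1251) + 1449)/(Q - j(0)) + ((7*(-14))*7)/2334 = ((-1646 + 1251) + 1449)/(-101 - (3 + 2*0)/(2 + 0)) + ((7*(-14))*7)/2334 = (-395 + 1449)/(-101 - (3 + 0)/2) - 98*7*(1/2334) = 1054/(-101 - 3/2) - 686*1/2334 = 1054/(-101 - 1*3/2) - 343/1167 = 1054/(-101 - 3/2) - 343/1167 = 1054/(-205/2) - 343/1167 = 1054*(-2/205) - 343/1167 = -2108/205 - 343/1167 = -2530351/239235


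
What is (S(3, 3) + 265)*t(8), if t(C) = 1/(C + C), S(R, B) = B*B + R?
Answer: 277/16 ≈ 17.313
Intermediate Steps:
S(R, B) = R + B² (S(R, B) = B² + R = R + B²)
t(C) = 1/(2*C)
(S(3, 3) + 265)*t(8) = ((3 + 3²) + 265)*((½)/8) = ((3 + 9) + 265)*((½)*(⅛)) = (12 + 265)*(1/16) = 277*(1/16) = 277/16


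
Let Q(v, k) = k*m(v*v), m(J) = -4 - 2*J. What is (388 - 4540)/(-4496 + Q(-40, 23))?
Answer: 1038/19547 ≈ 0.053103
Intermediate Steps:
Q(v, k) = k*(-4 - 2*v**2) (Q(v, k) = k*(-4 - 2*v*v) = k*(-4 - 2*v**2))
(388 - 4540)/(-4496 + Q(-40, 23)) = (388 - 4540)/(-4496 - 2*23*(2 + (-40)**2)) = -4152/(-4496 - 2*23*(2 + 1600)) = -4152/(-4496 - 2*23*1602) = -4152/(-4496 - 73692) = -4152/(-78188) = -4152*(-1/78188) = 1038/19547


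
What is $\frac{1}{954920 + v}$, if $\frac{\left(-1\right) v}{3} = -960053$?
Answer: $\frac{1}{3835079} \approx 2.6075 \cdot 10^{-7}$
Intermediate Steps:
$v = 2880159$ ($v = \left(-3\right) \left(-960053\right) = 2880159$)
$\frac{1}{954920 + v} = \frac{1}{954920 + 2880159} = \frac{1}{3835079}$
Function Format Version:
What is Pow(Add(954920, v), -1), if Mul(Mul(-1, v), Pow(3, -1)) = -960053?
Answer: Rational(1, 3835079) ≈ 2.6075e-7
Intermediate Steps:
v = 2880159 (v = Mul(-3, -960053) = 2880159)
Pow(Add(954920, v), -1) = Pow(Add(954920, 2880159), -1) = Pow(3835079, -1) = Rational(1, 3835079)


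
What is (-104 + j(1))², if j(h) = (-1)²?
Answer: 10609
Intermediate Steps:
j(h) = 1
(-104 + j(1))² = (-104 + 1)² = (-103)² = 10609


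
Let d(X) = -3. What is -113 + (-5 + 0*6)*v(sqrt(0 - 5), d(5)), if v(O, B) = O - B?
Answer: -128 - 5*I*sqrt(5) ≈ -128.0 - 11.18*I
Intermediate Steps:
-113 + (-5 + 0*6)*v(sqrt(0 - 5), d(5)) = -113 + (-5 + 0*6)*(sqrt(0 - 5) - 1*(-3)) = -113 + (-5 + 0)*(sqrt(-5) + 3) = -113 - 5*(I*sqrt(5) + 3) = -113 - 5*(3 + I*sqrt(5)) = -113 + (-15 - 5*I*sqrt(5)) = -128 - 5*I*sqrt(5)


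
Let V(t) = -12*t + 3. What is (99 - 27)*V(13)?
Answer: -11016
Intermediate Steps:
V(t) = 3 - 12*t
(99 - 27)*V(13) = (99 - 27)*(3 - 12*13) = 72*(3 - 156) = 72*(-153) = -11016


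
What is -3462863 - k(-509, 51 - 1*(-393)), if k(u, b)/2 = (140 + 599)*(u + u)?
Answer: -1958259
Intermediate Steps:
k(u, b) = 2956*u (k(u, b) = 2*((140 + 599)*(u + u)) = 2*(739*(2*u)) = 2*(1478*u) = 2956*u)
-3462863 - k(-509, 51 - 1*(-393)) = -3462863 - 2956*(-509) = -3462863 - 1*(-1504604) = -3462863 + 1504604 = -1958259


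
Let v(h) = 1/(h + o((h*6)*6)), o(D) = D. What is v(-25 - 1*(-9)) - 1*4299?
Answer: -2545009/592 ≈ -4299.0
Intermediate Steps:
v(h) = 1/(37*h) (v(h) = 1/(h + (h*6)*6) = 1/(h + (6*h)*6) = 1/(h + 36*h) = 1/(37*h))
v(-25 - 1*(-9)) - 1*4299 = 1/(37*(-25 - 1*(-9))) - 1*4299 = 1/(37*(-25 + 9)) - 4299 = (1/37)/(-16) - 4299 = (1/37)*(-1/16) - 4299 = -1/592 - 4299 = -2545009/592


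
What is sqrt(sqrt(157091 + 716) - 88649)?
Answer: sqrt(-88649 + sqrt(157807)) ≈ 297.07*I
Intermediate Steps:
sqrt(sqrt(157091 + 716) - 88649) = sqrt(sqrt(157807) - 88649) = sqrt(-88649 + sqrt(157807))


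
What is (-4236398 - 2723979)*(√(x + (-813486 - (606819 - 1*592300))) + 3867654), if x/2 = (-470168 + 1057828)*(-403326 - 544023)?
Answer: -26920329945558 - 6960377*I*√1113439054685 ≈ -2.692e+13 - 7.3446e+12*I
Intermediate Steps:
x = -1113438226680 (x = 2*((-470168 + 1057828)*(-403326 - 544023)) = 2*(587660*(-947349)) = 2*(-556719113340) = -1113438226680)
(-4236398 - 2723979)*(√(x + (-813486 - (606819 - 1*592300))) + 3867654) = (-4236398 - 2723979)*(√(-1113438226680 + (-813486 - (606819 - 1*592300))) + 3867654) = -6960377*(√(-1113438226680 + (-813486 - (606819 - 592300))) + 3867654) = -6960377*(√(-1113438226680 + (-813486 - 1*14519)) + 3867654) = -6960377*(√(-1113438226680 + (-813486 - 14519)) + 3867654) = -6960377*(√(-1113438226680 - 828005) + 3867654) = -6960377*(√(-1113439054685) + 3867654) = -6960377*(I*√1113439054685 + 3867654) = -6960377*(3867654 + I*√1113439054685) = -26920329945558 - 6960377*I*√1113439054685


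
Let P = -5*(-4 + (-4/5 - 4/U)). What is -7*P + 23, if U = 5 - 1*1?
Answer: -180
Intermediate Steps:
U = 4 (U = 5 - 1 = 4)
P = 29 (P = -5*(-4 + (-4/5 - 4/4)) = -5*(-4 + (-4*1/5 - 4*1/4)) = -5*(-4 + (-4/5 - 1)) = -5*(-4 - 9/5) = -5*(-29/5) = 29)
-7*P + 23 = -7*29 + 23 = -203 + 23 = -180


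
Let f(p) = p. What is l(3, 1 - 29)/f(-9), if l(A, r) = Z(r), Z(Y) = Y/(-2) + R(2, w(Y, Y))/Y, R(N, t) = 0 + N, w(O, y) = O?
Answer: -65/42 ≈ -1.5476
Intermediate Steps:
R(N, t) = N
Z(Y) = 2/Y - Y/2 (Z(Y) = Y/(-2) + 2/Y = Y*(-½) + 2/Y = -Y/2 + 2/Y = 2/Y - Y/2)
l(A, r) = 2/r - r/2
l(3, 1 - 29)/f(-9) = (2/(1 - 29) - (1 - 29)/2)/(-9) = -(2/(-28) - ½*(-28))/9 = -(2*(-1/28) + 14)/9 = -(-1/14 + 14)/9 = -⅑*195/14 = -65/42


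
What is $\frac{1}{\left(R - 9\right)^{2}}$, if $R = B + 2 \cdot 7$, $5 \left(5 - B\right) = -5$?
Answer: $\frac{1}{121} \approx 0.0082645$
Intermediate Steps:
$B = 6$ ($B = 5 - -1 = 5 + 1 = 6$)
$R = 20$ ($R = 6 + 2 \cdot 7 = 6 + 14 = 20$)
$\frac{1}{\left(R - 9\right)^{2}} = \frac{1}{\left(20 - 9\right)^{2}} = \frac{1}{11^{2}} = \frac{1}{121}$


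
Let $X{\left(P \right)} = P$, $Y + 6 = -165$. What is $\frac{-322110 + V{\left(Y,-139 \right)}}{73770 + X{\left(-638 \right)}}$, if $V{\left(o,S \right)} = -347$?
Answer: $- \frac{322457}{73132} \approx -4.4092$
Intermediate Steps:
$Y = -171$ ($Y = -6 - 165 = -171$)
$\frac{-322110 + V{\left(Y,-139 \right)}}{73770 + X{\left(-638 \right)}} = \frac{-322110 - 347}{73770 - 638} = - \frac{322457}{73132}$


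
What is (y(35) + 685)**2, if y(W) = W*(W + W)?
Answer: 9828225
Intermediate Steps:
y(W) = 2*W**2 (y(W) = W*(2*W) = 2*W**2)
(y(35) + 685)**2 = (2*35**2 + 685)**2 = (2*1225 + 685)**2 = (2450 + 685)**2 = 3135**2 = 9828225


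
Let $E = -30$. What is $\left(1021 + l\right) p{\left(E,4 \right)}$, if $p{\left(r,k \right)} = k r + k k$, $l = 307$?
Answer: $-138112$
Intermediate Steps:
$p{\left(r,k \right)} = k^{2} + k r$ ($p{\left(r,k \right)} = k r + k^{2} = k^{2} + k r$)
$\left(1021 + l\right) p{\left(E,4 \right)} = \left(1021 + 307\right) 4 \left(4 - 30\right) = 1328 \cdot 4 \left(-26\right) = 1328 \left(-104\right) = -138112$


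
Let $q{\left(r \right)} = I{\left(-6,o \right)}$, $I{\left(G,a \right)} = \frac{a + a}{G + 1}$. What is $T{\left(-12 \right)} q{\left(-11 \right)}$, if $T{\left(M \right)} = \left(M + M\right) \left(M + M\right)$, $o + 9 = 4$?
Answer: $1152$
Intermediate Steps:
$o = -5$ ($o = -9 + 4 = -5$)
$I{\left(G,a \right)} = \frac{2 a}{1 + G}$
$q{\left(r \right)} = 2$ ($q{\left(r \right)} = 2 \left(-5\right) \frac{1}{1 - 6} = 2 \left(-5\right) \frac{1}{-5} = 2 \left(-5\right) \left(- \frac{1}{5}\right) = 2$)
$T{\left(M \right)} = 4 M^{2}$ ($T{\left(M \right)} = 2 M 2 M = 4 M^{2}$)
$T{\left(-12 \right)} q{\left(-11 \right)} = 4 \left(-12\right)^{2} \cdot 2 = 4 \cdot 144 \cdot 2 = 576 \cdot 2 = 1152$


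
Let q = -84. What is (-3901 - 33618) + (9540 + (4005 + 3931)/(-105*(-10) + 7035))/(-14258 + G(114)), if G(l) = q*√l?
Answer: -15355870864703597/409275191325 + 77138836*√114/19489294825 ≈ -37520.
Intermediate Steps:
G(l) = -84*√l
(-3901 - 33618) + (9540 + (4005 + 3931)/(-105*(-10) + 7035))/(-14258 + G(114)) = (-3901 - 33618) + (9540 + (4005 + 3931)/(-105*(-10) + 7035))/(-14258 - 84*√114) = -37519 + (9540 + 7936/(1050 + 7035))/(-14258 - 84*√114) = -37519 + (9540 + 7936/8085)/(-14258 - 84*√114) = -37519 + 77138836/(8085*(-14258 - 84*√114))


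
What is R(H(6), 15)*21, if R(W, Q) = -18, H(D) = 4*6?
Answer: -378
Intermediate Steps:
H(D) = 24
R(H(6), 15)*21 = -18*21 = -378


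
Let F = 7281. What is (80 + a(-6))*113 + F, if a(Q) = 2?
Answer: 16547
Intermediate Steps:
(80 + a(-6))*113 + F = (80 + 2)*113 + 7281 = 82*113 + 7281 = 9266 + 7281 = 16547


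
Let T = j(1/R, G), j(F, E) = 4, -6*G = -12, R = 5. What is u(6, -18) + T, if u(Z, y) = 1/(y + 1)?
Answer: 67/17 ≈ 3.9412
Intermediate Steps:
G = 2 (G = -⅙*(-12) = 2)
u(Z, y) = 1/(1 + y)
T = 4
u(6, -18) + T = 1/(1 - 18) + 4 = 1/(-17) + 4 = -1/17 + 4 = 67/17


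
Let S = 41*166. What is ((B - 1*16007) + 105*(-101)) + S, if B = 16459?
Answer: -3347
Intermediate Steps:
S = 6806
((B - 1*16007) + 105*(-101)) + S = ((16459 - 1*16007) + 105*(-101)) + 6806 = ((16459 - 16007) - 10605) + 6806 = (452 - 10605) + 6806 = -10153 + 6806 = -3347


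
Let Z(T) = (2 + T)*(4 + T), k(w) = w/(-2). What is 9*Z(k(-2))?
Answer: 135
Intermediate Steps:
k(w) = -w/2 (k(w) = w*(-½) = -w/2)
9*Z(k(-2)) = 9*(8 + (-½*(-2))² + 6*(-½*(-2))) = 9*(8 + 1² + 6*1) = 9*(8 + 1 + 6) = 9*15 = 135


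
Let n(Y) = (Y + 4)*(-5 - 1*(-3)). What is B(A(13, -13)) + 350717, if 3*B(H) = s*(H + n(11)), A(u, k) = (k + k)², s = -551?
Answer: 696205/3 ≈ 2.3207e+5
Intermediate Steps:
A(u, k) = 4*k² (A(u, k) = (2*k)² = 4*k²)
n(Y) = -8 - 2*Y (n(Y) = (4 + Y)*(-5 + 3) = (4 + Y)*(-2) = -8 - 2*Y)
B(H) = 5510 - 551*H/3 (B(H) = (-551*(H + (-8 - 2*11)))/3 = (-551*(H + (-8 - 22)))/3 = (-551*(H - 30))/3 = (-551*(-30 + H))/3 = (16530 - 551*H)/3 = 5510 - 551*H/3)
B(A(13, -13)) + 350717 = (5510 - 2204*(-13)²/3) + 350717 = (5510 - 2204*169/3) + 350717 = (5510 - 551/3*676) + 350717 = (5510 - 372476/3) + 350717 = -355946/3 + 350717 = 696205/3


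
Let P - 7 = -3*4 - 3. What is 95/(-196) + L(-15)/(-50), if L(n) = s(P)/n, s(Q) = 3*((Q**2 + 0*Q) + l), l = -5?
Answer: -6093/24500 ≈ -0.24869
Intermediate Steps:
P = -8 (P = 7 + (-3*4 - 3) = 7 + (-12 - 3) = 7 - 15 = -8)
s(Q) = -15 + 3*Q**2 (s(Q) = 3*((Q**2 + 0*Q) - 5) = 3*((Q**2 + 0) - 5) = 3*(Q**2 - 5) = 3*(-5 + Q**2) = -15 + 3*Q**2)
L(n) = 177/n (L(n) = (-15 + 3*(-8)**2)/n = (-15 + 3*64)/n = (-15 + 192)/n = 177/n)
95/(-196) + L(-15)/(-50) = 95/(-196) + (177/(-15))/(-50) = 95*(-1/196) + (177*(-1/15))*(-1/50) = -95/196 - 59/5*(-1/50) = -95/196 + 59/250 = -6093/24500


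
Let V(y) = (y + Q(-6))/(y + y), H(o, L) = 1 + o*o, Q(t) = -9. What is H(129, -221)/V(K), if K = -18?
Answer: 66568/3 ≈ 22189.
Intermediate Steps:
H(o, L) = 1 + o**2
V(y) = (-9 + y)/(2*y) (V(y) = (y - 9)/(y + y) = (-9 + y)/((2*y)) = (-9 + y)*(1/(2*y)) = (-9 + y)/(2*y))
H(129, -221)/V(K) = (1 + 129**2)/(((1/2)*(-9 - 18)/(-18))) = (1 + 16641)/(((1/2)*(-1/18)*(-27))) = 16642/(3/4) = 16642*(4/3) = 66568/3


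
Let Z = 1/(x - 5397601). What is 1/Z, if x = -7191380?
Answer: -12588981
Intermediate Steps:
Z = -1/12588981 (Z = 1/(-7191380 - 5397601) = 1/(-12588981) = -1/12588981 ≈ -7.9435e-8)
1/Z = 1/(-1/12588981) = -12588981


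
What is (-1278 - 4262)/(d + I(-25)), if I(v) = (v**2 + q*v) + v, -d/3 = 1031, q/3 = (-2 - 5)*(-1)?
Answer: 2770/1509 ≈ 1.8357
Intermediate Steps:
q = 21 (q = 3*((-2 - 5)*(-1)) = 3*(-7*(-1)) = 3*7 = 21)
d = -3093 (d = -3*1031 = -3093)
I(v) = v**2 + 22*v (I(v) = (v**2 + 21*v) + v = v**2 + 22*v)
(-1278 - 4262)/(d + I(-25)) = (-1278 - 4262)/(-3093 - 25*(22 - 25)) = -5540/(-3093 - 25*(-3)) = -5540/(-3093 + 75) = -5540/(-3018) = -5540*(-1/3018) = 2770/1509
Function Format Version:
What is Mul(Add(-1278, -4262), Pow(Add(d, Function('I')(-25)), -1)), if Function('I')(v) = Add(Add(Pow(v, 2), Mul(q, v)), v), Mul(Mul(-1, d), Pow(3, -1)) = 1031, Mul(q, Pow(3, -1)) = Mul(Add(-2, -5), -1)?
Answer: Rational(2770, 1509) ≈ 1.8357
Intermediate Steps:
q = 21 (q = Mul(3, Mul(Add(-2, -5), -1)) = Mul(3, Mul(-7, -1)) = Mul(3, 7) = 21)
d = -3093 (d = Mul(-3, 1031) = -3093)
Function('I')(v) = Add(Pow(v, 2), Mul(22, v)) (Function('I')(v) = Add(Add(Pow(v, 2), Mul(21, v)), v) = Add(Pow(v, 2), Mul(22, v)))
Mul(Add(-1278, -4262), Pow(Add(d, Function('I')(-25)), -1)) = Mul(Add(-1278, -4262), Pow(Add(-3093, Mul(-25, Add(22, -25))), -1)) = Mul(-5540, Pow(Add(-3093, Mul(-25, -3)), -1)) = Mul(-5540, Pow(Add(-3093, 75), -1)) = Mul(-5540, Pow(-3018, -1)) = Mul(-5540, Rational(-1, 3018)) = Rational(2770, 1509)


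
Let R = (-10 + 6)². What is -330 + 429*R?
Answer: 6534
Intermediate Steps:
R = 16 (R = (-4)² = 16)
-330 + 429*R = -330 + 429*16 = -330 + 6864 = 6534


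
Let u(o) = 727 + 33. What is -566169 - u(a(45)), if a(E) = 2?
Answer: -566929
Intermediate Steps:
u(o) = 760
-566169 - u(a(45)) = -566169 - 1*760 = -566169 - 760 = -566929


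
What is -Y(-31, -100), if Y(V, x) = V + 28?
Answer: 3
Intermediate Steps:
Y(V, x) = 28 + V
-Y(-31, -100) = -(28 - 31) = -1*(-3) = 3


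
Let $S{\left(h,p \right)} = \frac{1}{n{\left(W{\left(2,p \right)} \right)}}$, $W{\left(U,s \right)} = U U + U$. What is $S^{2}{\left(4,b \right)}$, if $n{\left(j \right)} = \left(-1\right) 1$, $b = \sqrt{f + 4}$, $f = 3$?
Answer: $1$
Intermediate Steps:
$b = \sqrt{7}$ ($b = \sqrt{3 + 4} = \sqrt{7} \approx 2.6458$)
$W{\left(U,s \right)} = U + U^{2}$ ($W{\left(U,s \right)} = U^{2} + U = U + U^{2}$)
$n{\left(j \right)} = -1$
$S{\left(h,p \right)} = -1$ ($S{\left(h,p \right)} = \frac{1}{-1} = -1$)
$S^{2}{\left(4,b \right)} = \left(-1\right)^{2} = 1$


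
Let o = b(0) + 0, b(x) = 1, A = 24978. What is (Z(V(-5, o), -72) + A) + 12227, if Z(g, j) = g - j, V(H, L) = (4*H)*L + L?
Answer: 37258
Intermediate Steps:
o = 1 (o = 1 + 0 = 1)
V(H, L) = L + 4*H*L (V(H, L) = 4*H*L + L = L + 4*H*L)
(Z(V(-5, o), -72) + A) + 12227 = ((1*(1 + 4*(-5)) - 1*(-72)) + 24978) + 12227 = ((1*(1 - 20) + 72) + 24978) + 12227 = ((1*(-19) + 72) + 24978) + 12227 = ((-19 + 72) + 24978) + 12227 = (53 + 24978) + 12227 = 25031 + 12227 = 37258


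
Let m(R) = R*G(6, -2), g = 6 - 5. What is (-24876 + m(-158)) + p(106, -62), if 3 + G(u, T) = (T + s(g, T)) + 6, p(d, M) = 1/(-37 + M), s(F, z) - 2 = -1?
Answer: -2494009/99 ≈ -25192.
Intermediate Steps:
g = 1
s(F, z) = 1 (s(F, z) = 2 - 1 = 1)
G(u, T) = 4 + T (G(u, T) = -3 + ((T + 1) + 6) = -3 + ((1 + T) + 6) = -3 + (7 + T) = 4 + T)
m(R) = 2*R (m(R) = R*(4 - 2) = R*2 = 2*R)
(-24876 + m(-158)) + p(106, -62) = (-24876 + 2*(-158)) + 1/(-37 - 62) = (-24876 - 316) + 1/(-99) = -25192 - 1/99 = -2494009/99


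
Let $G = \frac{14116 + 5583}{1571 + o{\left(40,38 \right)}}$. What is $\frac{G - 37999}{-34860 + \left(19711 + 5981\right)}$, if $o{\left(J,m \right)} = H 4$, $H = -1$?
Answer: $\frac{9920789}{2394376} \approx 4.1434$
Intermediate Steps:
$o{\left(J,m \right)} = -4$ ($o{\left(J,m \right)} = \left(-1\right) 4 = -4$)
$G = \frac{19699}{1567}$ ($G = \frac{14116 + 5583}{1571 - 4} = \frac{19699}{1567} \approx 12.571$)
$\frac{G - 37999}{-34860 + \left(19711 + 5981\right)} = \frac{\frac{19699}{1567} - 37999}{-34860 + \left(19711 + 5981\right)} = - \frac{59524734}{1567 \left(-34860 + 25692\right)} = - \frac{59524734}{1567 \left(-9168\right)} = \left(- \frac{59524734}{1567}\right) \left(- \frac{1}{9168}\right) = \frac{9920789}{2394376}$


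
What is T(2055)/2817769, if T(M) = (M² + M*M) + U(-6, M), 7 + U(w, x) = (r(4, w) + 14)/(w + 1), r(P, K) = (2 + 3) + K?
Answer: 42230202/14088845 ≈ 2.9974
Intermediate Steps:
r(P, K) = 5 + K
U(w, x) = -7 + (19 + w)/(1 + w) (U(w, x) = -7 + ((5 + w) + 14)/(w + 1) = -7 + (19 + w)/(1 + w))
T(M) = -48/5 + 2*M² (T(M) = (M² + M*M) + 6*(2 - 1*(-6))/(1 - 6) = (M² + M²) + 6*(2 + 6)/(-5) = 2*M² + 6*(-⅕)*8 = 2*M² - 48/5 = -48/5 + 2*M²)
T(2055)/2817769 = (-48/5 + 2*2055²)/2817769 = (-48/5 + 2*4223025)*(1/2817769) = (-48/5 + 8446050)*(1/2817769) = (42230202/5)*(1/2817769) = 42230202/14088845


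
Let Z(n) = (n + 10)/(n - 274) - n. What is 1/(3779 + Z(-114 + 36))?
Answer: 88/339433 ≈ 0.00025926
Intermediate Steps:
Z(n) = -n + (10 + n)/(-274 + n) (Z(n) = (10 + n)/(-274 + n) - n = -n + (10 + n)/(-274 + n))
1/(3779 + Z(-114 + 36)) = 1/(3779 + (10 - (-114 + 36)² + 275*(-114 + 36))/(-274 + (-114 + 36))) = 1/(3779 + (10 - 1*(-78)² + 275*(-78))/(-274 - 78)) = 1/(3779 + (10 - 1*6084 - 21450)/(-352)) = 1/(3779 - (10 - 6084 - 21450)/352) = 1/(3779 - 1/352*(-27524)) = 1/(3779 + 6881/88) = 1/(339433/88) = 88/339433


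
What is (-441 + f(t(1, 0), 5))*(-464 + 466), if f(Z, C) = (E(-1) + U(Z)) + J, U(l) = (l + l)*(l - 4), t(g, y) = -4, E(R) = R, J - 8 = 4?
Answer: -732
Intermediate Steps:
J = 12 (J = 8 + 4 = 12)
U(l) = 2*l*(-4 + l) (U(l) = (2*l)*(-4 + l) = 2*l*(-4 + l))
f(Z, C) = 11 + 2*Z*(-4 + Z) (f(Z, C) = (-1 + 2*Z*(-4 + Z)) + 12 = 11 + 2*Z*(-4 + Z))
(-441 + f(t(1, 0), 5))*(-464 + 466) = (-441 + (11 + 2*(-4)*(-4 - 4)))*(-464 + 466) = (-441 + (11 + 2*(-4)*(-8)))*2 = (-441 + (11 + 64))*2 = (-441 + 75)*2 = -366*2 = -732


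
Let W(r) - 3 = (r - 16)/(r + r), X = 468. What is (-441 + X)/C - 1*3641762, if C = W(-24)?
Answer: -83760364/23 ≈ -3.6418e+6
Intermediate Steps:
W(r) = 3 + (-16 + r)/(2*r) (W(r) = 3 + (r - 16)/(r + r) = 3 + (-16 + r)/((2*r)) = 3 + (-16 + r)*(1/(2*r)) = 3 + (-16 + r)/(2*r))
C = 23/6 (C = 7/2 - 8/(-24) = 7/2 - 8*(-1/24) = 7/2 + 1/3 = 23/6 ≈ 3.8333)
(-441 + X)/C - 1*3641762 = (-441 + 468)/(23/6) - 1*3641762 = (6/23)*27 - 3641762 = 162/23 - 3641762 = -83760364/23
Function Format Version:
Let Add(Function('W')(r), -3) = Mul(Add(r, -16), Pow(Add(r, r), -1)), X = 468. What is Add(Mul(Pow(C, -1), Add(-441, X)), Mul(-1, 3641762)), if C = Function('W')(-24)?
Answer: Rational(-83760364, 23) ≈ -3.6418e+6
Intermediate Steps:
Function('W')(r) = Add(3, Mul(Rational(1, 2), Pow(r, -1), Add(-16, r))) (Function('W')(r) = Add(3, Mul(Add(r, -16), Pow(Add(r, r), -1))) = Add(3, Mul(Add(-16, r), Pow(Mul(2, r), -1))) = Add(3, Mul(Add(-16, r), Mul(Rational(1, 2), Pow(r, -1)))) = Add(3, Mul(Rational(1, 2), Pow(r, -1), Add(-16, r))))
C = Rational(23, 6) (C = Add(Rational(7, 2), Mul(-8, Pow(-24, -1))) = Add(Rational(7, 2), Mul(-8, Rational(-1, 24))) = Add(Rational(7, 2), Rational(1, 3)) = Rational(23, 6) ≈ 3.8333)
Add(Mul(Pow(C, -1), Add(-441, X)), Mul(-1, 3641762)) = Add(Mul(Pow(Rational(23, 6), -1), Add(-441, 468)), Mul(-1, 3641762)) = Add(Mul(Rational(6, 23), 27), -3641762) = Add(Rational(162, 23), -3641762) = Rational(-83760364, 23)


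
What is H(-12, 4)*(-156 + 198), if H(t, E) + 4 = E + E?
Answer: 168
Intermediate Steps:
H(t, E) = -4 + 2*E (H(t, E) = -4 + (E + E) = -4 + 2*E)
H(-12, 4)*(-156 + 198) = (-4 + 2*4)*(-156 + 198) = (-4 + 8)*42 = 4*42 = 168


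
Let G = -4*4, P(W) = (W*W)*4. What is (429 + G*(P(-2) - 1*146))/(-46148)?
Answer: -2509/46148 ≈ -0.054369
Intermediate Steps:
P(W) = 4*W² (P(W) = W²*4 = 4*W²)
G = -16
(429 + G*(P(-2) - 1*146))/(-46148) = (429 - 16*(4*(-2)² - 1*146))/(-46148) = (429 - 16*(4*4 - 146))*(-1/46148) = (429 - 16*(16 - 146))*(-1/46148) = (429 - 16*(-130))*(-1/46148) = (429 + 2080)*(-1/46148) = 2509*(-1/46148) = -2509/46148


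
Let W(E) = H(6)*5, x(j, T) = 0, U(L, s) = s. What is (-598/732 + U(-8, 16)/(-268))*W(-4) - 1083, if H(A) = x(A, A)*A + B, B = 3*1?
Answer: -8959927/8174 ≈ -1096.2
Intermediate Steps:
B = 3
H(A) = 3 (H(A) = 0*A + 3 = 0 + 3 = 3)
W(E) = 15 (W(E) = 3*5 = 15)
(-598/732 + U(-8, 16)/(-268))*W(-4) - 1083 = (-598/732 + 16/(-268))*15 - 1083 = (-598*1/732 + 16*(-1/268))*15 - 1083 = (-299/366 - 4/67)*15 - 1083 = -21497/24522*15 - 1083 = -107485/8174 - 1083 = -8959927/8174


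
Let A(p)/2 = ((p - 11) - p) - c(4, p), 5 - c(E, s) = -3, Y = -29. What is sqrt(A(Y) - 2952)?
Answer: I*sqrt(2990) ≈ 54.681*I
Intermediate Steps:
c(E, s) = 8 (c(E, s) = 5 - 1*(-3) = 5 + 3 = 8)
A(p) = -38 (A(p) = 2*(((p - 11) - p) - 1*8) = 2*(((-11 + p) - p) - 8) = 2*(-11 - 8) = 2*(-19) = -38)
sqrt(A(Y) - 2952) = sqrt(-38 - 2952) = sqrt(-2990) = I*sqrt(2990)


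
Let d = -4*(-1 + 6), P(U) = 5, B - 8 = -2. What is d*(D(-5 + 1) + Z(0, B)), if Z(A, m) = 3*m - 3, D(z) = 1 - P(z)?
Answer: -220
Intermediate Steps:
B = 6 (B = 8 - 2 = 6)
d = -20 (d = -4*5 = -20)
D(z) = -4 (D(z) = 1 - 1*5 = 1 - 5 = -4)
Z(A, m) = -3 + 3*m
d*(D(-5 + 1) + Z(0, B)) = -20*(-4 + (-3 + 3*6)) = -20*(-4 + (-3 + 18)) = -20*(-4 + 15) = -20*11 = -220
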